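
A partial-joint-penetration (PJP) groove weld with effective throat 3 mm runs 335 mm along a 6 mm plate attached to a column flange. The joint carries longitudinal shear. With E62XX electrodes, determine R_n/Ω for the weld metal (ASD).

E62XX → F_EXX = 620 MPa.
Effective throat (given) t_e = 3 mm.
A_we = 3 × 335 = 1005 mm².
F_nw = 0.6 F_EXX = 372 MPa.
R_n/Ω = (372 × 1005) / 2.0 × 10⁻³ = 186.9 kN.

R_n/Ω ≈ 187 kN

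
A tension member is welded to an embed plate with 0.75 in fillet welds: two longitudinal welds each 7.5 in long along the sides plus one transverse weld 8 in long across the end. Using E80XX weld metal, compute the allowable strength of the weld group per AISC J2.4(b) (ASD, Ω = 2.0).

R_n/Ω ≈ 315 kip

E80XX → F_EXX = 80 ksi.
t_e = 0.707 × 0.75 = 0.5302 in.
R_nwl = 0.6 × 80 × 0.5302 × 15 = 381.8 kip (longitudinal, 2 welds).
R_nwt = 0.6 × 80 × 0.5302 × 8 = 203.6 kip (transverse, base value).
(i) R_nwl + R_nwt = 585.4 kip; (ii) 0.85 R_nwl + 1.5 R_nwt = 629.9 kip.
R_n = max = 629.9 kip [governs: (ii)]; R_n/Ω = 315 kip.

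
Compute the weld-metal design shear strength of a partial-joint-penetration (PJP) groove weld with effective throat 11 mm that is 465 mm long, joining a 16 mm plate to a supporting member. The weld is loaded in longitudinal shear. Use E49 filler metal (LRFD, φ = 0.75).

φR_n ≈ 1130 kN

E49XX → F_EXX = 490 MPa.
Effective throat (given) t_e = 11 mm.
A_we = 11 × 465 = 5115 mm².
F_nw = 0.6 F_EXX = 294 MPa.
φR_n = 0.75 × 294 × 5115 × 10⁻³ = 1128 kN.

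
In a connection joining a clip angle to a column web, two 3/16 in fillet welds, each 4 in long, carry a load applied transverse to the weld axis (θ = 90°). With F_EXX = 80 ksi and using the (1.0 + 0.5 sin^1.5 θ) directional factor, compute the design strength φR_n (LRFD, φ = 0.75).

φR_n ≈ 57.3 kip

t_e = 0.707 × 0.1875 = 0.1326 in; A_we = 0.1326 × 8 = 1.06 in².
Directional factor: 1.0 + 0.5 sin^1.5(90°) = 1.5.
F_nw = 0.6 × 80 × 1.5 = 72 ksi.
φR_n = 0.75 × 72 × 1.06 = 57.27 kip.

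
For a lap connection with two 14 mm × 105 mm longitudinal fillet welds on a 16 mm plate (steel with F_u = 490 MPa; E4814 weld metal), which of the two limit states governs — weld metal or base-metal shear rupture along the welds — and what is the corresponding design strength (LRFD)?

E48XX → F_EXX = 480 MPa.
t_e = 0.707 × 14 = 9.898 mm; L = 210 mm.
Weld metal: φR_n = 0.75 × 0.6 × 480 × 9.898 × 210 × 10⁻³ = 449 kN.
Base metal (shear rupture): φR_n = 0.75 × 0.6 × 490 × 16 × 210 × 10⁻³ = 740.9 kN.
Governing: weld metal.

φR_n ≈ 449 kN (weld metal governs)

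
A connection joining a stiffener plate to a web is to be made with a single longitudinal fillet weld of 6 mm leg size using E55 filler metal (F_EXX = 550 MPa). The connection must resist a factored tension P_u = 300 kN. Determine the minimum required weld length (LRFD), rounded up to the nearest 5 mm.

L = 290 mm

Throat t_e = 0.707 × 6 = 4.242 mm.
φr_n = 0.75 × 0.6 × 550 × 4.242 × 10⁻³ = 1.05 kN/mm.
L_req = P_u / φr_n = 300 / 1.05 = 285.7 mm total.
Round up → use L = 290 mm.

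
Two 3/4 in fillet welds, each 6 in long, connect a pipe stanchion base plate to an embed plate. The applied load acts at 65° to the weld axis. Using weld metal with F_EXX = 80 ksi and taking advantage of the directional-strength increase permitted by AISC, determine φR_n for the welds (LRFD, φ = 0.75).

φR_n ≈ 328 kips

t_e = 0.707 × 0.75 = 0.5302 in; A_we = 0.5302 × 12 = 6.363 in².
Directional factor: 1.0 + 0.5 sin^1.5(65°) = 1.431.
F_nw = 0.6 × 80 × 1.431 = 68.71 ksi.
φR_n = 0.75 × 68.71 × 6.363 = 327.9 kips.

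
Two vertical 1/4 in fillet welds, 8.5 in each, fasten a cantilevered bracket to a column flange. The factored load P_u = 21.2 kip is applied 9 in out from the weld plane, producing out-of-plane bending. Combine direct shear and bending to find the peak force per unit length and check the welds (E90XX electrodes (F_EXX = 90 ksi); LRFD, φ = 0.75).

f_max ≈ 8.02 kip/in; NOT adequate

L_w = 2 × 8.5 = 17 in; section modulus (unit throat) S = 2 × L²/6 = 24.08 in².
Direct shear f_v = P/L_w = 21.2/17 = 1.247 kip/in.
Moment M = P × e = 21.2 × 9 = 190.8 kip·in; bending f_b = M/S = 7.922 kip/in.
f_max = √(f_v² + f_b²) = √(1.247² + 7.922²) = 8.02 kip/in.
φr_n = 0.75 × 0.6 × 90 × (0.707 × 0.25) = 7.158 kip/in → NOT adequate.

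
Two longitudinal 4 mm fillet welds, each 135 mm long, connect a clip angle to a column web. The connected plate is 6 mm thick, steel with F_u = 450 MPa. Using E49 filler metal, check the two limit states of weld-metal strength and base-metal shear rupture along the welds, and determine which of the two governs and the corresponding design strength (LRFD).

E49XX → F_EXX = 490 MPa.
t_e = 0.707 × 4 = 2.828 mm; L = 270 mm.
Weld metal: φR_n = 0.75 × 0.6 × 490 × 2.828 × 270 × 10⁻³ = 168.4 kN.
Base metal (shear rupture): φR_n = 0.75 × 0.6 × 450 × 6 × 270 × 10⁻³ = 328.1 kN.
Governing: weld metal.

φR_n ≈ 168 kN (weld metal governs)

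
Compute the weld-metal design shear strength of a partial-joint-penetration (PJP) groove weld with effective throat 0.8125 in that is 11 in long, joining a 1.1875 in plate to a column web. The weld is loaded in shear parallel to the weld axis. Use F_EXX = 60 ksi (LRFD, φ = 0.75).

Effective throat (given) t_e = 0.8125 in.
A_we = 0.8125 × 11 = 8.938 in².
F_nw = 0.6 F_EXX = 36 ksi.
φR_n = 0.75 × 36 × 8.938 = 241.3 kip.

φR_n ≈ 241 kip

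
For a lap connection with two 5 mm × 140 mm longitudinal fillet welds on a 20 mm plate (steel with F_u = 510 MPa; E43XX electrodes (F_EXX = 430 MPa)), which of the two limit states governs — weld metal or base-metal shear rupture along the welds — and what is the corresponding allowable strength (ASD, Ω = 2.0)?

t_e = 0.707 × 5 = 3.535 mm; L = 280 mm.
Weld metal: R_n/Ω = (1/2.0) × 0.6 × 430 × 3.535 × 280 × 10⁻³ = 127.7 kN.
Base metal (shear rupture): R_n/Ω = (1/2.0) × 0.6 × 510 × 20 × 280 × 10⁻³ = 856.8 kN.
Governing: weld metal.

R_n/Ω ≈ 128 kN (weld metal governs)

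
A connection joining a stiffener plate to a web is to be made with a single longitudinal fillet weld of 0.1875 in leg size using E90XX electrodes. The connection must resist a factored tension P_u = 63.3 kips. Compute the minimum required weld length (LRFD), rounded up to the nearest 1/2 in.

L = 12 in

E90XX → F_EXX = 90 ksi.
Throat t_e = 0.707 × 0.1875 = 0.1326 in.
φr_n = 0.75 × 0.6 × 90 × 0.1326 = 5.369 kips/in.
L_req = P_u / φr_n = 63.3 / 5.369 = 11.79 in total.
Round up → use L = 12 in.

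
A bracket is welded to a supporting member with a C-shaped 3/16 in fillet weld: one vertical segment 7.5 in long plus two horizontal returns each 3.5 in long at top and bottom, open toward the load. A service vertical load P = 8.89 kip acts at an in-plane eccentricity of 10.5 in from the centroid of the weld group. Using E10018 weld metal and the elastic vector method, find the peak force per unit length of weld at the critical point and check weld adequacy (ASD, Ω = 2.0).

E100XX → F_EXX = 100 ksi.
Total weld length L_w = 14.5 in. Treat welds as unit-width lines.
Centroid: x̄ = 2×3.5×1.75 / 14.5 = 0.8448 in from the vertical weld.
Polar moment about centroid: J = I_x + I_y = [7.5³/12 + 2×3.5×3.75²] + [7.5×0.8448² + 2(3.5³/12 + 3.5×0.9052²)] = 151.8 in³.
Direct shear f_v = P/L_w = 8.89 / 14.5 = 0.6131 kip/in (vertical).
Torsion M = P·e = 8.89 × 10.5 = 93.345 kip·in.
Critical point at (x, y) = (2.655, 3.75) from centroid. f_tx = M·y/J = 2.306 kip/in; f_ty = M·x/J = 1.632 kip/in.
Resultant f_max = √[f_tx² + (f_v + f_ty)²] = √[2.306² + (0.6131 + 1.632)²] = 3.218 kip/in.
Capacity per unit length: r_n/Ω = (1/2.0) × 0.6 × 100 × (0.707 × 0.1875) = 3.977 kip/in.
3.218 ≤ 3.977 → adequate.

f_max ≈ 3.22 kip/in; adequate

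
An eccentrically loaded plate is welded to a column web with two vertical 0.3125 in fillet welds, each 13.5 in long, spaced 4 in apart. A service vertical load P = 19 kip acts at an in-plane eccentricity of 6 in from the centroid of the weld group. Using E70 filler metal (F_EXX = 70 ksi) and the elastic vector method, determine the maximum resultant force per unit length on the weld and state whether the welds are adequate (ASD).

Total weld length L_w = 27 in. Treat welds as unit-width lines.
Polar moment about centroid: J = 2[d³/12 + d(b/2)²] = 2[13.5³/12 + 13.5×2²] = 518.1 in³.
Direct shear f_v = P/L_w = 19 / 27 = 0.7037 kip/in (vertical).
Torsion M = P·e = 19 × 6 = 114 kip·in.
Critical point at (x, y) = (2, 6.75) from centroid. f_tx = M·y/J = 1.485 kip/in; f_ty = M·x/J = 0.4401 kip/in.
Resultant f_max = √[f_tx² + (f_v + f_ty)²] = √[1.485² + (0.7037 + 0.4401)²] = 1.875 kip/in.
Capacity per unit length: r_n/Ω = (1/2.0) × 0.6 × 70 × (0.707 × 0.3125) = 4.64 kip/in.
1.875 ≤ 4.64 → adequate.

f_max ≈ 1.87 kip/in; adequate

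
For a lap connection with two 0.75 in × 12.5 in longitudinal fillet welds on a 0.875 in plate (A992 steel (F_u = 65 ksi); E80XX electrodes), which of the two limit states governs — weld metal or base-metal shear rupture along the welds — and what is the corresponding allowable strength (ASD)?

R_n/Ω ≈ 318 kip (weld metal governs)

E80XX → F_EXX = 80 ksi.
t_e = 0.707 × 0.75 = 0.5302 in; L = 25 in.
Weld metal: R_n/Ω = (1/2.0) × 0.6 × 80 × 0.5302 × 25 = 318.1 kip.
Base metal (shear rupture): R_n/Ω = (1/2.0) × 0.6 × 65 × 0.875 × 25 = 426.6 kip.
Governing: weld metal.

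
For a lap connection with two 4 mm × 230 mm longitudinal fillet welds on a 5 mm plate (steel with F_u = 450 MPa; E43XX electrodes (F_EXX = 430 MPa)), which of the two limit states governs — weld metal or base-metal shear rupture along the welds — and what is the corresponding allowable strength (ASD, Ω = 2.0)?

t_e = 0.707 × 4 = 2.828 mm; L = 460 mm.
Weld metal: R_n/Ω = (1/2.0) × 0.6 × 430 × 2.828 × 460 × 10⁻³ = 167.8 kN.
Base metal (shear rupture): R_n/Ω = (1/2.0) × 0.6 × 450 × 5 × 460 × 10⁻³ = 310.5 kN.
Governing: weld metal.

R_n/Ω ≈ 168 kN (weld metal governs)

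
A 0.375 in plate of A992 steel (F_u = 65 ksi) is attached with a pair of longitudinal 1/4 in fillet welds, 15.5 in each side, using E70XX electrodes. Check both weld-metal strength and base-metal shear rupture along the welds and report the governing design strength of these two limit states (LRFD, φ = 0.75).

φR_n ≈ 173 kips (weld metal governs)

E70XX → F_EXX = 70 ksi.
t_e = 0.707 × 0.25 = 0.1767 in; L = 31 in.
Weld metal: φR_n = 0.75 × 0.6 × 70 × 0.1767 × 31 = 172.6 kips.
Base metal (shear rupture): φR_n = 0.75 × 0.6 × 65 × 0.375 × 31 = 340 kips.
Governing: weld metal.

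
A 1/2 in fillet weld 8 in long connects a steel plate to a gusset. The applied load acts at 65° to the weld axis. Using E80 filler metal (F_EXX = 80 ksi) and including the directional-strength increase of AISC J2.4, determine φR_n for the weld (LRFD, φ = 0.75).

t_e = 0.707 × 0.5 = 0.3535 in; A_we = 0.3535 × 8 = 2.828 in².
Directional factor: 1.0 + 0.5 sin^1.5(65°) = 1.431.
F_nw = 0.6 × 80 × 1.431 = 68.71 ksi.
φR_n = 0.75 × 68.71 × 2.828 = 145.7 kip.

φR_n ≈ 146 kip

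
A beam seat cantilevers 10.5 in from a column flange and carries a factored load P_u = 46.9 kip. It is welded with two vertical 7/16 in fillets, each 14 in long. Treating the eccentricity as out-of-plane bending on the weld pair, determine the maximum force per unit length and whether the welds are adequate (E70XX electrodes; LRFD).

f_max ≈ 7.72 kip/in; adequate

E70XX → F_EXX = 70 ksi.
L_w = 2 × 14 = 28 in; section modulus (unit throat) S = 2 × L²/6 = 65.33 in².
Direct shear f_v = P/L_w = 46.9/28 = 1.675 kip/in.
Moment M = P × e = 46.9 × 10.5 = 492.45 kip·in; bending f_b = M/S = 7.538 kip/in.
f_max = √(f_v² + f_b²) = √(1.675² + 7.538²) = 7.721 kip/in.
φr_n = 0.75 × 0.6 × 70 × (0.707 × 0.4375) = 9.743 kip/in → adequate.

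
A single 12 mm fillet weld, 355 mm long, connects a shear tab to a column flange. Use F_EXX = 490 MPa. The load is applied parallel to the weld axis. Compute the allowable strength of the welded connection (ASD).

R_n/Ω ≈ 443 kN

Effective throat t_e = 0.707 × 12 = 8.484 mm.
Total length L = 355 mm; A_we = 8.484 × 355 = 3012 mm².
F_nw = 0.6 F_EXX = 0.6 × 490 = 294 MPa.
R_n = 294 × 3012 × 10⁻³ = 885.5 kN; R_n/Ω = 885.5/2.0 = 442.7 kN.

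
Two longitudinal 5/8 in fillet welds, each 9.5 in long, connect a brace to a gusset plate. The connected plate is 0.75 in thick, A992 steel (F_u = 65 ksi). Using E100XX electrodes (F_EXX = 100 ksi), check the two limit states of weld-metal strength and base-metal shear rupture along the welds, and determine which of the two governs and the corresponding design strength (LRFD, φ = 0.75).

φR_n ≈ 378 kips (weld metal governs)

t_e = 0.707 × 0.625 = 0.4419 in; L = 19 in.
Weld metal: φR_n = 0.75 × 0.6 × 100 × 0.4419 × 19 = 377.8 kips.
Base metal (shear rupture): φR_n = 0.75 × 0.6 × 65 × 0.75 × 19 = 416.8 kips.
Governing: weld metal.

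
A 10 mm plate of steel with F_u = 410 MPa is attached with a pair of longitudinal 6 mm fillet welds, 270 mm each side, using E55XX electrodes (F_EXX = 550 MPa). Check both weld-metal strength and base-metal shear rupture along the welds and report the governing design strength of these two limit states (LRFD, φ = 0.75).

φR_n ≈ 567 kN (weld metal governs)

t_e = 0.707 × 6 = 4.242 mm; L = 540 mm.
Weld metal: φR_n = 0.75 × 0.6 × 550 × 4.242 × 540 × 10⁻³ = 566.9 kN.
Base metal (shear rupture): φR_n = 0.75 × 0.6 × 410 × 10 × 540 × 10⁻³ = 996.3 kN.
Governing: weld metal.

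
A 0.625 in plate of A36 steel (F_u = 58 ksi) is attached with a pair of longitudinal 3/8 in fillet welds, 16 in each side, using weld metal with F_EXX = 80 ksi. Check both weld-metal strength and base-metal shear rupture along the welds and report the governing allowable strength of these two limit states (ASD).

t_e = 0.707 × 0.375 = 0.2651 in; L = 32 in.
Weld metal: R_n/Ω = (1/2.0) × 0.6 × 80 × 0.2651 × 32 = 203.6 kip.
Base metal (shear rupture): R_n/Ω = (1/2.0) × 0.6 × 58 × 0.625 × 32 = 348 kip.
Governing: weld metal.

R_n/Ω ≈ 204 kip (weld metal governs)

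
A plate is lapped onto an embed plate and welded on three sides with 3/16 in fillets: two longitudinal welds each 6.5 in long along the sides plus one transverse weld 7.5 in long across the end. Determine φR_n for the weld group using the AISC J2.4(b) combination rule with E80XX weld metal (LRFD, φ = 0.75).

φR_n ≈ 106 kips

E80XX → F_EXX = 80 ksi.
t_e = 0.707 × 0.1875 = 0.1326 in.
R_nwl = 0.6 × 80 × 0.1326 × 13 = 82.72 kips (longitudinal, 2 welds).
R_nwt = 0.6 × 80 × 0.1326 × 7.5 = 47.72 kips (transverse, base value).
(i) R_nwl + R_nwt = 130.4 kips; (ii) 0.85 R_nwl + 1.5 R_nwt = 141.9 kips.
R_n = max = 141.9 kips [governs: (ii)]; φR_n = 106.4 kips.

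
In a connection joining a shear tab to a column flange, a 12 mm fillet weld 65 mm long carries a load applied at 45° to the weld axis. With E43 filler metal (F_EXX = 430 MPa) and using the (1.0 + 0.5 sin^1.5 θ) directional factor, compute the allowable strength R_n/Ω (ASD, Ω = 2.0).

t_e = 0.707 × 12 = 8.484 mm; A_we = 8.484 × 65 = 551.5 mm².
Directional factor: 1.0 + 0.5 sin^1.5(45°) = 1.297.
F_nw = 0.6 × 430 × 1.297 = 334.7 MPa.
R_n/Ω = (334.7 × 551.5) / 2.0 × 10⁻³ = 92.29 kN.

R_n/Ω ≈ 92.3 kN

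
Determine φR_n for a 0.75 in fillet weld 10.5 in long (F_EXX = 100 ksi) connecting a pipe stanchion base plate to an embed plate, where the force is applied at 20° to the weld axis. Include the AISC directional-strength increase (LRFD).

t_e = 0.707 × 0.75 = 0.5302 in; A_we = 0.5302 × 10.5 = 5.568 in².
Directional factor: 1.0 + 0.5 sin^1.5(20°) = 1.1.
F_nw = 0.6 × 100 × 1.1 = 66 ksi.
φR_n = 0.75 × 66 × 5.568 = 275.6 kips.

φR_n ≈ 276 kips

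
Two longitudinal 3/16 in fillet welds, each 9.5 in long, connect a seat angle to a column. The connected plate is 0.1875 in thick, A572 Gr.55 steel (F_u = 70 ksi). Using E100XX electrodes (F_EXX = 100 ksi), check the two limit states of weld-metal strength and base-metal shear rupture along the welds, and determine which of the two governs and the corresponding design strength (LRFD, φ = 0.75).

φR_n ≈ 112 kip (base-metal shear rupture governs)

t_e = 0.707 × 0.1875 = 0.1326 in; L = 19 in.
Weld metal: φR_n = 0.75 × 0.6 × 100 × 0.1326 × 19 = 113.3 kip.
Base metal (shear rupture): φR_n = 0.75 × 0.6 × 70 × 0.1875 × 19 = 112.2 kip.
Governing: base-metal shear rupture.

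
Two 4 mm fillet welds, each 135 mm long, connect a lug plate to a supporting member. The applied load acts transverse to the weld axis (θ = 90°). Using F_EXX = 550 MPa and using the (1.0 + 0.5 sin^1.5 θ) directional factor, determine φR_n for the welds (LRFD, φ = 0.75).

t_e = 0.707 × 4 = 2.828 mm; A_we = 2.828 × 270 = 763.6 mm².
Directional factor: 1.0 + 0.5 sin^1.5(90°) = 1.5.
F_nw = 0.6 × 550 × 1.5 = 495 MPa.
φR_n = 0.75 × 495 × 763.6 × 10⁻³ = 283.5 kN.

φR_n ≈ 283 kN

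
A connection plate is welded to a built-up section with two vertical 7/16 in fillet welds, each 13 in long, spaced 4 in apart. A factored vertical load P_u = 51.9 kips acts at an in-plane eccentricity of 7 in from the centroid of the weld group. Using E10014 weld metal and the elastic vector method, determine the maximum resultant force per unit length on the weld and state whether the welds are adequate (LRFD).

f_max ≈ 6.15 kip/in; adequate

E100XX → F_EXX = 100 ksi.
Total weld length L_w = 26 in. Treat welds as unit-width lines.
Polar moment about centroid: J = 2[d³/12 + d(b/2)²] = 2[13³/12 + 13×2²] = 470.2 in³.
Direct shear f_v = P/L_w = 51.9 / 26 = 1.996 kip/in (vertical).
Torsion M = P·e = 51.9 × 7 = 363.3 kip·in.
Critical point at (x, y) = (2, 6.5) from centroid. f_tx = M·y/J = 5.023 kip/in; f_ty = M·x/J = 1.545 kip/in.
Resultant f_max = √[f_tx² + (f_v + f_ty)²] = √[5.023² + (1.996 + 1.545)²] = 6.146 kip/in.
Capacity per unit length: φr_n = 0.75 × 0.6 × 100 × (0.707 × 0.4375) = 13.92 kip/in.
6.146 ≤ 13.92 → adequate.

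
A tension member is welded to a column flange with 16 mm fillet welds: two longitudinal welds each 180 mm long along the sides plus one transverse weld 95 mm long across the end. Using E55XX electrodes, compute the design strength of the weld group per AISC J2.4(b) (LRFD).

φR_n ≈ 1270 kN

E55XX → F_EXX = 550 MPa.
t_e = 0.707 × 16 = 11.31 mm.
R_nwl = 0.6 × 550 × 11.31 × 360 × 10⁻³ = 1344 kN (longitudinal, 2 welds).
R_nwt = 0.6 × 550 × 11.31 × 95 × 10⁻³ = 354.6 kN (transverse, base value).
(i) R_nwl + R_nwt = 1698 kN; (ii) 0.85 R_nwl + 1.5 R_nwt = 1674 kN.
R_n = max = 1698 kN [governs: (i)]; φR_n = 1274 kN.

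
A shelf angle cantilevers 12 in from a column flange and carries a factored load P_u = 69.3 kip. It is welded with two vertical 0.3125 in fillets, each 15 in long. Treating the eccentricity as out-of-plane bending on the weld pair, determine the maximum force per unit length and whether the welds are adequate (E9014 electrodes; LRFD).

f_max ≈ 11.3 kip/in; NOT adequate

E90XX → F_EXX = 90 ksi.
L_w = 2 × 15 = 30 in; section modulus (unit throat) S = 2 × L²/6 = 75 in².
Direct shear f_v = P/L_w = 69.3/30 = 2.31 kip/in.
Moment M = P × e = 69.3 × 12 = 831.6 kip·in; bending f_b = M/S = 11.09 kip/in.
f_max = √(f_v² + f_b²) = √(2.31² + 11.09²) = 11.33 kip/in.
φr_n = 0.75 × 0.6 × 90 × (0.707 × 0.3125) = 8.948 kip/in → NOT adequate.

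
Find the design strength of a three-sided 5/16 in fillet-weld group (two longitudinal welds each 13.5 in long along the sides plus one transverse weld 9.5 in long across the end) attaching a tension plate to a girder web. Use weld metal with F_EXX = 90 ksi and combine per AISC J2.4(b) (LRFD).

t_e = 0.707 × 0.3125 = 0.2209 in.
R_nwl = 0.6 × 90 × 0.2209 × 27 = 322.1 kip (longitudinal, 2 welds).
R_nwt = 0.6 × 90 × 0.2209 × 9.5 = 113.3 kip (transverse, base value).
(i) R_nwl + R_nwt = 435.5 kip; (ii) 0.85 R_nwl + 1.5 R_nwt = 443.8 kip.
R_n = max = 443.8 kip [governs: (ii)]; φR_n = 332.9 kip.

φR_n ≈ 333 kip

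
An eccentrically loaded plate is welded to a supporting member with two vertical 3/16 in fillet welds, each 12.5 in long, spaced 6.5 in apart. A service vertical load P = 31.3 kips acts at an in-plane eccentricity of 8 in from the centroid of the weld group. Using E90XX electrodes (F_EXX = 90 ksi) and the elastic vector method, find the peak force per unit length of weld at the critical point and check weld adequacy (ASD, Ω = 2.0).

Total weld length L_w = 25 in. Treat welds as unit-width lines.
Polar moment about centroid: J = 2[d³/12 + d(b/2)²] = 2[12.5³/12 + 12.5×3.25²] = 589.6 in³.
Direct shear f_v = P/L_w = 31.3 / 25 = 1.252 kip/in (vertical).
Torsion M = P·e = 31.3 × 8 = 250.4 kip·in.
Critical point at (x, y) = (3.25, 6.25) from centroid. f_tx = M·y/J = 2.654 kip/in; f_ty = M·x/J = 1.38 kip/in.
Resultant f_max = √[f_tx² + (f_v + f_ty)²] = √[2.654² + (1.252 + 1.38)²] = 3.738 kip/in.
Capacity per unit length: r_n/Ω = (1/2.0) × 0.6 × 90 × (0.707 × 0.1875) = 3.579 kip/in.
3.738 > 3.579 → NOT adequate.

f_max ≈ 3.74 kip/in; NOT adequate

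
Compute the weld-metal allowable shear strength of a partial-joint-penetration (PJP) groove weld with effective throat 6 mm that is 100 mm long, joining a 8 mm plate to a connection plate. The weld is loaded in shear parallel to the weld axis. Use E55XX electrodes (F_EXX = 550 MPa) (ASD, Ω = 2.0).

Effective throat (given) t_e = 6 mm.
A_we = 6 × 100 = 600 mm².
F_nw = 0.6 F_EXX = 330 MPa.
R_n/Ω = (330 × 600) / 2.0 × 10⁻³ = 99 kN.

R_n/Ω ≈ 99 kN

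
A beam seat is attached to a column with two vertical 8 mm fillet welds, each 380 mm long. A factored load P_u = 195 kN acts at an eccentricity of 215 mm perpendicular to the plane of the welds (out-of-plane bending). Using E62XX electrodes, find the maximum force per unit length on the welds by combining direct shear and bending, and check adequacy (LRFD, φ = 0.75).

f_max ≈ 908 N/mm; adequate

E62XX → F_EXX = 620 MPa.
L_w = 2 × 380 = 760 mm; section modulus (unit throat) S = 2 × L²/6 = 48130 mm².
Direct shear f_v = P/L_w = 195×10³/760 = 256.6 N/mm.
Moment M = P × e = 195×10³ × 215 = 41925000 N·mm; bending f_b = M/S = 871 N/mm.
f_max = √(f_v² + f_b²) = √(256.6² + 871²) = 908 N/mm.
φr_n = 0.75 × 0.6 × 620 × (0.707 × 8) = 1578 N/mm → adequate.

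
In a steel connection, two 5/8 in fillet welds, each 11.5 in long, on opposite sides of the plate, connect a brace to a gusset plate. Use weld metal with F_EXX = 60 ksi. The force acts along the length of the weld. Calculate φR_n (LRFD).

φR_n ≈ 274 kip

Effective throat t_e = 0.707 × 0.625 = 0.4419 in.
Total length L = 23 in; A_we = 0.4419 × 23 = 10.16 in².
F_nw = 0.6 F_EXX = 0.6 × 60 = 36 ksi.
φR_n = 0.75 × 36 × 10.16 = 274.4 kip.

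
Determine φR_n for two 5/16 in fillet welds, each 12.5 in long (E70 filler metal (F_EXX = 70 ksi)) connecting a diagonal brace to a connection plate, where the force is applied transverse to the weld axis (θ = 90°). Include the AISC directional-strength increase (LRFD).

φR_n ≈ 261 kip

t_e = 0.707 × 0.3125 = 0.2209 in; A_we = 0.2209 × 25 = 5.523 in².
Directional factor: 1.0 + 0.5 sin^1.5(90°) = 1.5.
F_nw = 0.6 × 70 × 1.5 = 63 ksi.
φR_n = 0.75 × 63 × 5.523 = 261 kip.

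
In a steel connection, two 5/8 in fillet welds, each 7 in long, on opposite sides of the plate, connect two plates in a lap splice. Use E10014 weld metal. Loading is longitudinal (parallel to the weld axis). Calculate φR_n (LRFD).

φR_n ≈ 278 kip

E100XX → F_EXX = 100 ksi.
Effective throat t_e = 0.707 × 0.625 = 0.4419 in.
Total length L = 14 in; A_we = 0.4419 × 14 = 6.186 in².
F_nw = 0.6 F_EXX = 0.6 × 100 = 60 ksi.
φR_n = 0.75 × 60 × 6.186 = 278.4 kip.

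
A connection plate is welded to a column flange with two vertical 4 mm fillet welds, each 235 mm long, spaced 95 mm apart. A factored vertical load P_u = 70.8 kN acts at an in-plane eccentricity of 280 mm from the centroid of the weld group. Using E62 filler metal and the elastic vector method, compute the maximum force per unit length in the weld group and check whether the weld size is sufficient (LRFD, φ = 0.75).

f_max ≈ 847 N/mm; NOT adequate

E62XX → F_EXX = 620 MPa.
Total weld length L_w = 470 mm. Treat welds as unit-width lines.
Polar moment about centroid: J = 2[d³/12 + d(b/2)²] = 2[235³/12 + 235×47.5²] = 3223000 mm³.
Direct shear f_v = P/L_w = 70.8×10³ / 470 = 150.6 N/mm (vertical).
Torsion M = P·e = 70.8×10³ × 280 = 19824000 N·mm.
Critical point at (x, y) = (47.5, 117.5) from centroid. f_tx = M·y/J = 722.6 N/mm; f_ty = M·x/J = 292.1 N/mm.
Resultant f_max = √[f_tx² + (f_v + f_ty)²] = √[722.6² + (150.6 + 292.1)²] = 847.5 N/mm.
Capacity per unit length: φr_n = 0.75 × 0.6 × 620 × (0.707 × 4) = 789 N/mm.
847.5 > 789 → NOT adequate.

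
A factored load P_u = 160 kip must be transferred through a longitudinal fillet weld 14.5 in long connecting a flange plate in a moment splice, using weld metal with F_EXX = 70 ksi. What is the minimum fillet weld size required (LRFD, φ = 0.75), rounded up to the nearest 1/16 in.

Total weld length L = 14.5 in.
Required throat t_e = P_u / (φ × 0.6 F_EXX × L) = 160 / (0.75 × 0.6 × 70 × 14.5) = 0.3503 in.
Required leg w = t_e / 0.707 = 0.4955 in → use 1/2 in.

w = 1/2 in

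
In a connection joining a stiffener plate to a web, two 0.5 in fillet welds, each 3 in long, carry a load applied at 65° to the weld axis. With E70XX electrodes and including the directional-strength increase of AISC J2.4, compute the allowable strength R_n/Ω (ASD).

R_n/Ω ≈ 63.8 kips

E70XX → F_EXX = 70 ksi.
t_e = 0.707 × 0.5 = 0.3535 in; A_we = 0.3535 × 6 = 2.121 in².
Directional factor: 1.0 + 0.5 sin^1.5(65°) = 1.431.
F_nw = 0.6 × 70 × 1.431 = 60.12 ksi.
R_n/Ω = (60.12 × 2.121) / 2.0 = 63.76 kips.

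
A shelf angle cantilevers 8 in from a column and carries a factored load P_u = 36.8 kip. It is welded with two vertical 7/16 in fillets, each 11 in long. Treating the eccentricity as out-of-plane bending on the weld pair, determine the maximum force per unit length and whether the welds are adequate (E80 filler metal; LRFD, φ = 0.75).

f_max ≈ 7.49 kip/in; adequate

E80XX → F_EXX = 80 ksi.
L_w = 2 × 11 = 22 in; section modulus (unit throat) S = 2 × L²/6 = 40.33 in².
Direct shear f_v = P/L_w = 36.8/22 = 1.673 kip/in.
Moment M = P × e = 36.8 × 8 = 294.4 kip·in; bending f_b = M/S = 7.299 kip/in.
f_max = √(f_v² + f_b²) = √(1.673² + 7.299²) = 7.488 kip/in.
φr_n = 0.75 × 0.6 × 80 × (0.707 × 0.4375) = 11.14 kip/in → adequate.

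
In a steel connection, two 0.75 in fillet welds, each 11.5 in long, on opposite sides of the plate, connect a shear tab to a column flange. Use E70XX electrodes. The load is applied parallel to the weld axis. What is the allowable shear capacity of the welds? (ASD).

E70XX → F_EXX = 70 ksi.
Effective throat t_e = 0.707 × 0.75 = 0.5302 in.
Total length L = 23 in; A_we = 0.5302 × 23 = 12.2 in².
F_nw = 0.6 F_EXX = 0.6 × 70 = 42 ksi.
R_n = 42 × 12.2 = 512.2 kip; R_n/Ω = 512.2/2.0 = 256.1 kip.

R_n/Ω ≈ 256 kip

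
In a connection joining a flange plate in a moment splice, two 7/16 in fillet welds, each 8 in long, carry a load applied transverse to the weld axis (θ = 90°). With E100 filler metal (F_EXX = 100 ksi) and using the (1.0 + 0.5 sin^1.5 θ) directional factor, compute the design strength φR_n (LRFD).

t_e = 0.707 × 0.4375 = 0.3093 in; A_we = 0.3093 × 16 = 4.949 in².
Directional factor: 1.0 + 0.5 sin^1.5(90°) = 1.5.
F_nw = 0.6 × 100 × 1.5 = 90 ksi.
φR_n = 0.75 × 90 × 4.949 = 334.1 kip.

φR_n ≈ 334 kip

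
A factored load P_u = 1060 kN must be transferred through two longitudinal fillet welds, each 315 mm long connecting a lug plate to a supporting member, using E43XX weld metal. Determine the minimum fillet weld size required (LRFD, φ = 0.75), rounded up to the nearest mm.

w = 13 mm

E43XX → F_EXX = 430 MPa.
Total weld length L = 630 mm.
Required throat t_e = P_u / (φ × 0.6 F_EXX × L) = 1060 / (0.75 × 0.6 × 430 × 630 × 10⁻³) = 8.695 mm.
Required leg w = t_e / 0.707 = 12.3 mm → use 13 mm.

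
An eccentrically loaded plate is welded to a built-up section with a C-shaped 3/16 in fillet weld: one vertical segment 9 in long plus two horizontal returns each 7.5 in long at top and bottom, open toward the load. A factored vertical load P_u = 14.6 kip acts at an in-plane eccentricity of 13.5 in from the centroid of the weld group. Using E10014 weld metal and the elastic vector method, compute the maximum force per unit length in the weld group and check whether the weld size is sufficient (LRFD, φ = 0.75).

f_max ≈ 3.11 kip/in; adequate

E100XX → F_EXX = 100 ksi.
Total weld length L_w = 24 in. Treat welds as unit-width lines.
Centroid: x̄ = 2×7.5×3.75 / 24 = 2.344 in from the vertical weld.
Polar moment about centroid: J = I_x + I_y = [9³/12 + 2×7.5×4.5²] + [9×2.344² + 2(7.5³/12 + 7.5×1.406²)] = 513.9 in³.
Direct shear f_v = P/L_w = 14.6 / 24 = 0.6083 kip/in (vertical).
Torsion M = P·e = 14.6 × 13.5 = 197.1 kip·in.
Critical point at (x, y) = (5.156, 4.5) from centroid. f_tx = M·y/J = 1.726 kip/in; f_ty = M·x/J = 1.978 kip/in.
Resultant f_max = √[f_tx² + (f_v + f_ty)²] = √[1.726² + (0.6083 + 1.978)²] = 3.109 kip/in.
Capacity per unit length: φr_n = 0.75 × 0.6 × 100 × (0.707 × 0.1875) = 5.965 kip/in.
3.109 ≤ 5.965 → adequate.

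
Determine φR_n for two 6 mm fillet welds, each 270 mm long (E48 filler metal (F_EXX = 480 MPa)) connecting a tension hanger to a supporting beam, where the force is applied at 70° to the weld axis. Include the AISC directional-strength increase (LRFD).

φR_n ≈ 720 kN

t_e = 0.707 × 6 = 4.242 mm; A_we = 4.242 × 540 = 2291 mm².
Directional factor: 1.0 + 0.5 sin^1.5(70°) = 1.455.
F_nw = 0.6 × 480 × 1.455 = 419.2 MPa.
φR_n = 0.75 × 419.2 × 2291 × 10⁻³ = 720.1 kN.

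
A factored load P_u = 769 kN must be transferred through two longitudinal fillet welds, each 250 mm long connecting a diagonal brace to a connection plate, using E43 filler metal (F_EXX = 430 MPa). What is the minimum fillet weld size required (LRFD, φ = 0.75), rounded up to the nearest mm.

w = 12 mm

Total weld length L = 500 mm.
Required throat t_e = P_u / (φ × 0.6 F_EXX × L) = 769 / (0.75 × 0.6 × 430 × 500 × 10⁻³) = 7.948 mm.
Required leg w = t_e / 0.707 = 11.24 mm → use 12 mm.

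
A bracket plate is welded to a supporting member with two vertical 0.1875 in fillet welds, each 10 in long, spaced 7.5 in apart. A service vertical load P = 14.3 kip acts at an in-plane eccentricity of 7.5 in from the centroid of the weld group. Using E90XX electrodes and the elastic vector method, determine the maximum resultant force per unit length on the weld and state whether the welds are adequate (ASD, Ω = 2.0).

f_max ≈ 2.01 kip/in; adequate

E90XX → F_EXX = 90 ksi.
Total weld length L_w = 20 in. Treat welds as unit-width lines.
Polar moment about centroid: J = 2[d³/12 + d(b/2)²] = 2[10³/12 + 10×3.75²] = 447.9 in³.
Direct shear f_v = P/L_w = 14.3 / 20 = 0.715 kip/in (vertical).
Torsion M = P·e = 14.3 × 7.5 = 107.25 kip·in.
Critical point at (x, y) = (3.75, 5) from centroid. f_tx = M·y/J = 1.197 kip/in; f_ty = M·x/J = 0.8979 kip/in.
Resultant f_max = √[f_tx² + (f_v + f_ty)²] = √[1.197² + (0.715 + 0.8979)²] = 2.009 kip/in.
Capacity per unit length: r_n/Ω = (1/2.0) × 0.6 × 90 × (0.707 × 0.1875) = 3.579 kip/in.
2.009 ≤ 3.579 → adequate.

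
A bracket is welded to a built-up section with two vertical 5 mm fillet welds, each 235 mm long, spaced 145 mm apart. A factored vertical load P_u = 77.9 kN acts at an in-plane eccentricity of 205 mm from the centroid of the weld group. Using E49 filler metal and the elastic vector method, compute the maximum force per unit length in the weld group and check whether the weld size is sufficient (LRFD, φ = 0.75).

f_max ≈ 580 N/mm; adequate

E49XX → F_EXX = 490 MPa.
Total weld length L_w = 470 mm. Treat welds as unit-width lines.
Polar moment about centroid: J = 2[d³/12 + d(b/2)²] = 2[235³/12 + 235×72.5²] = 4633000 mm³.
Direct shear f_v = P/L_w = 77.9×10³ / 470 = 165.7 N/mm (vertical).
Torsion M = P·e = 77.9×10³ × 205 = 15970000 N·mm.
Critical point at (x, y) = (72.5, 117.5) from centroid. f_tx = M·y/J = 405 N/mm; f_ty = M·x/J = 249.9 N/mm.
Resultant f_max = √[f_tx² + (f_v + f_ty)²] = √[405² + (165.7 + 249.9)²] = 580.3 N/mm.
Capacity per unit length: φr_n = 0.75 × 0.6 × 490 × (0.707 × 5) = 779.5 N/mm.
580.3 ≤ 779.5 → adequate.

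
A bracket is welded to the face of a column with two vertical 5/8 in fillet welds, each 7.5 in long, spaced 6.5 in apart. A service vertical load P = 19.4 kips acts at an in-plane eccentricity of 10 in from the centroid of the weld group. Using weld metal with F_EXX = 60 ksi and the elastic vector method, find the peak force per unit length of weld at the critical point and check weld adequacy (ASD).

f_max ≈ 5.15 kip/in; adequate

Total weld length L_w = 15 in. Treat welds as unit-width lines.
Polar moment about centroid: J = 2[d³/12 + d(b/2)²] = 2[7.5³/12 + 7.5×3.25²] = 228.8 in³.
Direct shear f_v = P/L_w = 19.4 / 15 = 1.293 kip/in (vertical).
Torsion M = P·e = 19.4 × 10 = 194 kip·in.
Critical point at (x, y) = (3.25, 3.75) from centroid. f_tx = M·y/J = 3.18 kip/in; f_ty = M·x/J = 2.756 kip/in.
Resultant f_max = √[f_tx² + (f_v + f_ty)²] = √[3.18² + (1.293 + 2.756)²] = 5.149 kip/in.
Capacity per unit length: r_n/Ω = (1/2.0) × 0.6 × 60 × (0.707 × 0.625) = 7.954 kip/in.
5.149 ≤ 7.954 → adequate.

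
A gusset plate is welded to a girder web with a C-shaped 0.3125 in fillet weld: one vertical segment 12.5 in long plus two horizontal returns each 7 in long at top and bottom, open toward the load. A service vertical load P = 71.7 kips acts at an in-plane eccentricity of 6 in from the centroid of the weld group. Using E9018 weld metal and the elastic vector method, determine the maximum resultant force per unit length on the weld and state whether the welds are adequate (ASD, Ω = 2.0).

E90XX → F_EXX = 90 ksi.
Total weld length L_w = 26.5 in. Treat welds as unit-width lines.
Centroid: x̄ = 2×7×3.5 / 26.5 = 1.849 in from the vertical weld.
Polar moment about centroid: J = I_x + I_y = [12.5³/12 + 2×7×6.25²] + [12.5×1.849² + 2(7³/12 + 7×1.651²)] = 847.7 in³.
Direct shear f_v = P/L_w = 71.7 / 26.5 = 2.706 kip/in (vertical).
Torsion M = P·e = 71.7 × 6 = 430.2 kip·in.
Critical point at (x, y) = (5.151, 6.25) from centroid. f_tx = M·y/J = 3.172 kip/in; f_ty = M·x/J = 2.614 kip/in.
Resultant f_max = √[f_tx² + (f_v + f_ty)²] = √[3.172² + (2.706 + 2.614)²] = 6.194 kip/in.
Capacity per unit length: r_n/Ω = (1/2.0) × 0.6 × 90 × (0.707 × 0.3125) = 5.965 kip/in.
6.194 > 5.965 → NOT adequate.

f_max ≈ 6.19 kip/in; NOT adequate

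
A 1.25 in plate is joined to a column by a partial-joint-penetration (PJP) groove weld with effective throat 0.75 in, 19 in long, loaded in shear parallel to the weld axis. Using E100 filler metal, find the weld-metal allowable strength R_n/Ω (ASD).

R_n/Ω ≈ 428 kip

E100XX → F_EXX = 100 ksi.
Effective throat (given) t_e = 0.75 in.
A_we = 0.75 × 19 = 14.25 in².
F_nw = 0.6 F_EXX = 60 ksi.
R_n/Ω = (60 × 14.25) / 2.0 = 427.5 kip.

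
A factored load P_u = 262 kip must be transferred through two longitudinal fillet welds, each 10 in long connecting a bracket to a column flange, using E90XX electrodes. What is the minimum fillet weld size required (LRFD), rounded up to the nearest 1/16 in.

w = 1/2 in

E90XX → F_EXX = 90 ksi.
Total weld length L = 20 in.
Required throat t_e = P_u / (φ × 0.6 F_EXX × L) = 262 / (0.75 × 0.6 × 90 × 20) = 0.3235 in.
Required leg w = t_e / 0.707 = 0.4575 in → use 1/2 in.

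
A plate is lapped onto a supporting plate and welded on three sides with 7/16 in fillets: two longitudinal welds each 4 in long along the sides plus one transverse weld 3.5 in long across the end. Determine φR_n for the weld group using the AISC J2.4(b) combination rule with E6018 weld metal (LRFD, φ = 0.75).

E60XX → F_EXX = 60 ksi.
t_e = 0.707 × 0.4375 = 0.3093 in.
R_nwl = 0.6 × 60 × 0.3093 × 8 = 89.08 kips (longitudinal, 2 welds).
R_nwt = 0.6 × 60 × 0.3093 × 3.5 = 38.97 kips (transverse, base value).
(i) R_nwl + R_nwt = 128.1 kips; (ii) 0.85 R_nwl + 1.5 R_nwt = 134.2 kips.
R_n = max = 134.2 kips [governs: (ii)]; φR_n = 100.6 kips.

φR_n ≈ 101 kips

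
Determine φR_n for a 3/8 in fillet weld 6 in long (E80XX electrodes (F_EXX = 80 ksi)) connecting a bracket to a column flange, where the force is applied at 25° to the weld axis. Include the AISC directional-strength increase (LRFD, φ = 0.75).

φR_n ≈ 65.1 kip

t_e = 0.707 × 0.375 = 0.2651 in; A_we = 0.2651 × 6 = 1.591 in².
Directional factor: 1.0 + 0.5 sin^1.5(25°) = 1.137.
F_nw = 0.6 × 80 × 1.137 = 54.59 ksi.
φR_n = 0.75 × 54.59 × 1.591 = 65.13 kip.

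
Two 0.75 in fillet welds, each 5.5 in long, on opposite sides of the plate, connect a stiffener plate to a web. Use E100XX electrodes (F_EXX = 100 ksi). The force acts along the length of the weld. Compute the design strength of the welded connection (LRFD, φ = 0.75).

φR_n ≈ 262 kips

Effective throat t_e = 0.707 × 0.75 = 0.5302 in.
Total length L = 11 in; A_we = 0.5302 × 11 = 5.833 in².
F_nw = 0.6 F_EXX = 0.6 × 100 = 60 ksi.
φR_n = 0.75 × 60 × 5.833 = 262.5 kips.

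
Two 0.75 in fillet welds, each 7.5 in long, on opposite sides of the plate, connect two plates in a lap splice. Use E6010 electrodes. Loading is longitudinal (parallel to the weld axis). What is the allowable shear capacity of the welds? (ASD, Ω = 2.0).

R_n/Ω ≈ 143 kips

E60XX → F_EXX = 60 ksi.
Effective throat t_e = 0.707 × 0.75 = 0.5302 in.
Total length L = 15 in; A_we = 0.5302 × 15 = 7.954 in².
F_nw = 0.6 F_EXX = 0.6 × 60 = 36 ksi.
R_n = 36 × 7.954 = 286.3 kips; R_n/Ω = 286.3/2.0 = 143.2 kips.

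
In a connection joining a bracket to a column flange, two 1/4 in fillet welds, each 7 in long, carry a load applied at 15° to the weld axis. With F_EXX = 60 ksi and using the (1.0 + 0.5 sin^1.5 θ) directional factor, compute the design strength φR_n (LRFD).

t_e = 0.707 × 0.25 = 0.1767 in; A_we = 0.1767 × 14 = 2.474 in².
Directional factor: 1.0 + 0.5 sin^1.5(15°) = 1.066.
F_nw = 0.6 × 60 × 1.066 = 38.37 ksi.
φR_n = 0.75 × 38.37 × 2.474 = 71.21 kips.

φR_n ≈ 71.2 kips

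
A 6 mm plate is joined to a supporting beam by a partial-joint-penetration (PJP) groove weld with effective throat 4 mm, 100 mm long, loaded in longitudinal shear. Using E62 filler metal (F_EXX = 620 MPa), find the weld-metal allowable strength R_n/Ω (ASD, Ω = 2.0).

R_n/Ω ≈ 74.4 kN

Effective throat (given) t_e = 4 mm.
A_we = 4 × 100 = 400 mm².
F_nw = 0.6 F_EXX = 372 MPa.
R_n/Ω = (372 × 400) / 2.0 × 10⁻³ = 74.4 kN.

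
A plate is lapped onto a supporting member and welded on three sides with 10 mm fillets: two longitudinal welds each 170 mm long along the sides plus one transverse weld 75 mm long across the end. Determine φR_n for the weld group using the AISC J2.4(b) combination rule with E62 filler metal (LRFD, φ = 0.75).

φR_n ≈ 819 kN

E62XX → F_EXX = 620 MPa.
t_e = 0.707 × 10 = 7.07 mm.
R_nwl = 0.6 × 620 × 7.07 × 340 × 10⁻³ = 894.2 kN (longitudinal, 2 welds).
R_nwt = 0.6 × 620 × 7.07 × 75 × 10⁻³ = 197.3 kN (transverse, base value).
(i) R_nwl + R_nwt = 1091 kN; (ii) 0.85 R_nwl + 1.5 R_nwt = 1056 kN.
R_n = max = 1091 kN [governs: (i)]; φR_n = 818.6 kN.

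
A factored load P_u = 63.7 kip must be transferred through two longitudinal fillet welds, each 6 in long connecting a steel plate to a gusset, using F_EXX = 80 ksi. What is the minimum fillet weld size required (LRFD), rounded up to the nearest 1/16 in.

w = 1/4 in

Total weld length L = 12 in.
Required throat t_e = P_u / (φ × 0.6 F_EXX × L) = 63.7 / (0.75 × 0.6 × 80 × 12) = 0.1475 in.
Required leg w = t_e / 0.707 = 0.2086 in → use 1/4 in.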